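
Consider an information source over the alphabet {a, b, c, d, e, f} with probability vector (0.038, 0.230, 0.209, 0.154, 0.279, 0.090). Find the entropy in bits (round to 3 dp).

2.381 bits

H = −Σ pᵢ log₂ pᵢ.
−0.038·log₂(0.038) = 0.1793
−0.230·log₂(0.230) = 0.4877
−0.209·log₂(0.209) = 0.4720
−0.154·log₂(0.154) = 0.4156
−0.279·log₂(0.279) = 0.5138
−0.090·log₂(0.090) = 0.3127
Sum ≈ 2.3811 → 2.381 bits.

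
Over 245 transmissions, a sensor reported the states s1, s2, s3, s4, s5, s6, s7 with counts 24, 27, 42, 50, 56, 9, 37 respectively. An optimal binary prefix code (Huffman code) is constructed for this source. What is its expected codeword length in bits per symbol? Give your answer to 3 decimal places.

Probabilities are the counts divided by 245.
Repeatedly combine the two least-probable nodes; the expected code length is the sum of the merged weights.
merge 9/245 + 24/245 → 33/245
merge 27/245 + 33/245 → 12/49
merge 37/245 + 6/35 → 79/245
merge 10/49 + 8/35 → 106/245
merge 12/49 + 79/245 → 139/245
merge 106/245 + 139/245 → 1
L = 33/245 + 12/49 + 79/245 + 106/245 + 139/245 + 1 = 662/245 ≈ 2.702 bits/symbol.

2.702 bits/symbol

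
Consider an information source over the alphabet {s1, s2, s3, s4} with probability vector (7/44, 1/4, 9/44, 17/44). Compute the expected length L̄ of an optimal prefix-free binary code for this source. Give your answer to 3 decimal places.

1.977 bits/symbol

Repeatedly combine the two least-probable nodes; the expected code length is the sum of the merged weights.
merge 7/44 + 9/44 → 4/11
merge 1/4 + 4/11 → 27/44
merge 17/44 + 27/44 → 1
L = 4/11 + 27/44 + 1 = 87/44 ≈ 1.977 bits/symbol.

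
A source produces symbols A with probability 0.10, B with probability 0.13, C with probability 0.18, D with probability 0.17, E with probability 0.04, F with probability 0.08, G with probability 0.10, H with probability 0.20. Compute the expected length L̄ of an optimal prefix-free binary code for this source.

Repeatedly combine the two least-probable nodes; the expected code length is the sum of the merged weights.
merge 1/25 + 2/25 → 3/25
merge 1/10 + 1/10 → 1/5
merge 3/25 + 13/100 → 1/4
merge 17/100 + 9/50 → 7/20
merge 1/5 + 1/5 → 2/5
merge 1/4 + 7/20 → 3/5
merge 2/5 + 3/5 → 1
L = 3/25 + 1/5 + 1/4 + 7/20 + 2/5 + 3/5 + 1 = 73/25 = 2.92 bits/symbol.

2.92 bits/symbol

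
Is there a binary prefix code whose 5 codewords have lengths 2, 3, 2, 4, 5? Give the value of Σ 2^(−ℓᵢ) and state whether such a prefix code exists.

With common denominator 2^5 = 32: Σ 2^(−ℓᵢ) = 8/32 + 4/32 + 8/32 + 2/32 + 1/32 = 23/32 = 0.71875.
Kraft's inequality requires Σ ≤ 1; here Σ = 0.71875 ≤ 1, so such a prefix code exists.

0.71875; yes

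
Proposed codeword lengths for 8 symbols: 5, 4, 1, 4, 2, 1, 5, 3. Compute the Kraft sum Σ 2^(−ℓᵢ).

1.5625

With common denominator 2^5 = 32: Σ 2^(−ℓᵢ) = 1/32 + 2/32 + 16/32 + 2/32 + 8/32 + 16/32 + 1/32 + 4/32 = 50/32 = 1.5625.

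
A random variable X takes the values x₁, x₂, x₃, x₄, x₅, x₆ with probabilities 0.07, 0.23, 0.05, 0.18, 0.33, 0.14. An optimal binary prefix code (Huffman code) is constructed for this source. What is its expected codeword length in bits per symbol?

2.38 bits/symbol

Repeatedly combine the two least-probable nodes; the expected code length is the sum of the merged weights.
merge 1/20 + 7/100 → 3/25
merge 3/25 + 7/50 → 13/50
merge 9/50 + 23/100 → 41/100
merge 13/50 + 33/100 → 59/100
merge 41/100 + 59/100 → 1
L = 3/25 + 13/50 + 41/100 + 59/100 + 1 = 119/50 = 2.38 bits/symbol.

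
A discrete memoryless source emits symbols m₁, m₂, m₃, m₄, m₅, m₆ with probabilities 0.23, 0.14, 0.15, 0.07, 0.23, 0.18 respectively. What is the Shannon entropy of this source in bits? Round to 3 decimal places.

2.497 bits

H = −Σ pᵢ log₂ pᵢ.
−0.23·log₂(0.23) = 0.4877
−0.14·log₂(0.14) = 0.3971
−0.15·log₂(0.15) = 0.4105
−0.07·log₂(0.07) = 0.2686
−0.23·log₂(0.23) = 0.4877
−0.18·log₂(0.18) = 0.4453
Sum ≈ 2.4969 → 2.497 bits.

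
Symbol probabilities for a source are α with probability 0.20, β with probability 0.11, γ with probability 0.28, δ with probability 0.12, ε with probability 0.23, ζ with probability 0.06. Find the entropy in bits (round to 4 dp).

2.4272 bits

H = −Σ pᵢ log₂ pᵢ.
−0.20·log₂(0.20) = 0.4644
−0.11·log₂(0.11) = 0.3503
−0.28·log₂(0.28) = 0.5142
−0.12·log₂(0.12) = 0.3671
−0.23·log₂(0.23) = 0.4877
−0.06·log₂(0.06) = 0.2435
Sum ≈ 2.4272 → 2.4272 bits.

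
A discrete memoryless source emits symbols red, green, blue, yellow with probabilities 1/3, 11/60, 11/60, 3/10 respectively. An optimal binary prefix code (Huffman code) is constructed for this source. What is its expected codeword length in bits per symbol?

2 bits/symbol

Repeatedly combine the two least-probable nodes; the expected code length is the sum of the merged weights.
merge 11/60 + 11/60 → 11/30
merge 3/10 + 1/3 → 19/30
merge 11/30 + 19/30 → 1
L = 11/30 + 19/30 + 1 = 2 bits/symbol.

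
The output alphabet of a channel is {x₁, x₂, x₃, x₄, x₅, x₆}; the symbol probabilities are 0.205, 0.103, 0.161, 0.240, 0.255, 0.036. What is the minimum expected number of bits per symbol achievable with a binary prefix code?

Repeatedly combine the two least-probable nodes; the expected code length is the sum of the merged weights.
merge 9/250 + 103/1000 → 139/1000
merge 139/1000 + 161/1000 → 3/10
merge 41/200 + 6/25 → 89/200
merge 51/200 + 3/10 → 111/200
merge 89/200 + 111/200 → 1
L = 139/1000 + 3/10 + 89/200 + 111/200 + 1 = 2439/1000 = 2.439 bits/symbol.

2.439 bits/symbol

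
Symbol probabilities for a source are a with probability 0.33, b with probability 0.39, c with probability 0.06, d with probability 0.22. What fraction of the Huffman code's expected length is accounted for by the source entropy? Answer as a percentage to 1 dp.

94.3%

Entropy H = −Σ p log₂ p ≈ 1.7817 bits.
Huffman merges: 3/50+11/50→7/25; 7/25+33/100→61/100; 39/100+61/100→1. L = 189/100 ≈ 1.8900.
Efficiency = H/L = 1.7817/1.8900 = 94.3%.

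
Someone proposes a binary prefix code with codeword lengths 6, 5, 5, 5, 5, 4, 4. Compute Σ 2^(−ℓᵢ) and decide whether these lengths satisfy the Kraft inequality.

With common denominator 2^6 = 64: Σ 2^(−ℓᵢ) = 1/64 + 2/64 + 2/64 + 2/64 + 2/64 + 4/64 + 4/64 = 17/64 = 0.265625.
Kraft's inequality requires Σ ≤ 1; here Σ = 0.265625 ≤ 1, so such a prefix code exists.

0.265625; yes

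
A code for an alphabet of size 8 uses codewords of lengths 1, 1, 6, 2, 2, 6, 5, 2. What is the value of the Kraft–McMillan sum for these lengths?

With common denominator 2^6 = 64: Σ 2^(−ℓᵢ) = 32/64 + 32/64 + 1/64 + 16/64 + 16/64 + 1/64 + 2/64 + 16/64 = 116/64 = 1.8125.

1.8125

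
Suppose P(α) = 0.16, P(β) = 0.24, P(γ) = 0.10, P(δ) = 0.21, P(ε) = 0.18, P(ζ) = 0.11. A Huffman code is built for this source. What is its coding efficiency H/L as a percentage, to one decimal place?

Entropy H = −Σ p log₂ p ≈ 2.5178 bits.
Huffman merges: 1/10+11/100→21/100; 4/25+9/50→17/50; 21/100+21/100→21/50; 6/25+17/50→29/50; 21/50+29/50→1. L = 51/20 ≈ 2.5500.
Efficiency = H/L = 2.5178/2.5500 = 98.7%.

98.7%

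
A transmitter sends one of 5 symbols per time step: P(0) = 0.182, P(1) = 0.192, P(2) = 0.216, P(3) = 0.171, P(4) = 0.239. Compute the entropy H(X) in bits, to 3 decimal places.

H = −Σ pᵢ log₂ pᵢ.
−0.182·log₂(0.182) = 0.4474
−0.192·log₂(0.192) = 0.4571
−0.216·log₂(0.216) = 0.4776
−0.171·log₂(0.171) = 0.4357
−0.239·log₂(0.239) = 0.4935
Sum ≈ 2.3112 → 2.311 bits.

2.311 bits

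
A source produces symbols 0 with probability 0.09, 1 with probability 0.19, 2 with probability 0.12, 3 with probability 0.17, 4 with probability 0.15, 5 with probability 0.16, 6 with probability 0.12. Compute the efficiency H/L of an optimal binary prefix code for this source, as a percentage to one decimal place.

Entropy H = −Σ p log₂ p ≈ 2.7702 bits.
Huffman merges: 9/100+3/25→21/100; 3/25+3/20→27/100; 4/25+17/100→33/100; 19/100+21/100→2/5; 27/100+33/100→3/5; 2/5+3/5→1. L = 281/100 ≈ 2.8100.
Efficiency = H/L = 2.7702/2.8100 = 98.6%.

98.6%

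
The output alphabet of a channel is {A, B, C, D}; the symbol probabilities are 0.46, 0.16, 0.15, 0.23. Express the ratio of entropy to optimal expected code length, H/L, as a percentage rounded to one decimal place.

Entropy H = −Σ p log₂ p ≈ 1.8366 bits.
Huffman merges: 3/20+4/25→31/100; 23/100+31/100→27/50; 23/50+27/50→1. L = 37/20 ≈ 1.8500.
Efficiency = H/L = 1.8366/1.8500 = 99.3%.

99.3%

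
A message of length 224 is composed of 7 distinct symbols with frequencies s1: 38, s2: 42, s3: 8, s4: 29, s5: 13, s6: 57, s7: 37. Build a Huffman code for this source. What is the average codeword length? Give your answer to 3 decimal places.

Probabilities are the counts divided by 224.
Repeatedly combine the two least-probable nodes; the expected code length is the sum of the merged weights.
merge 1/28 + 13/224 → 3/32
merge 3/32 + 29/224 → 25/112
merge 37/224 + 19/112 → 75/224
merge 3/16 + 25/112 → 23/56
merge 57/224 + 75/224 → 33/56
merge 23/56 + 33/56 → 1
L = 3/32 + 25/112 + 75/224 + 23/56 + 33/56 + 1 = 297/112 ≈ 2.652 bits/symbol.

2.652 bits/symbol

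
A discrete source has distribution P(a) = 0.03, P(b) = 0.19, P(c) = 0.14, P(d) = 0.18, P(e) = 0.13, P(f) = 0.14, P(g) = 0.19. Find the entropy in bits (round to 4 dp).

2.6844 bits

H = −Σ pᵢ log₂ pᵢ.
−0.03·log₂(0.03) = 0.1518
−0.19·log₂(0.19) = 0.4552
−0.14·log₂(0.14) = 0.3971
−0.18·log₂(0.18) = 0.4453
−0.13·log₂(0.13) = 0.3826
−0.14·log₂(0.14) = 0.3971
−0.19·log₂(0.19) = 0.4552
Sum ≈ 2.6844 → 2.6844 bits.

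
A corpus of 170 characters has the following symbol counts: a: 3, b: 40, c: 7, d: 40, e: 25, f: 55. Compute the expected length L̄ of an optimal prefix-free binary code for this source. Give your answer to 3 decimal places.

2.265 bits/symbol

Probabilities are the counts divided by 170.
Repeatedly combine the two least-probable nodes; the expected code length is the sum of the merged weights.
merge 3/170 + 7/170 → 1/17
merge 1/17 + 5/34 → 7/34
merge 7/34 + 4/17 → 15/34
merge 4/17 + 11/34 → 19/34
merge 15/34 + 19/34 → 1
L = 1/17 + 7/34 + 15/34 + 19/34 + 1 = 77/34 ≈ 2.265 bits/symbol.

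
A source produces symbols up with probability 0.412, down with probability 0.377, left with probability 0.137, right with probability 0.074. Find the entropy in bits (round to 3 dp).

1.728 bits

H = −Σ pᵢ log₂ pᵢ.
−0.412·log₂(0.412) = 0.5271
−0.377·log₂(0.377) = 0.5306
−0.137·log₂(0.137) = 0.3929
−0.074·log₂(0.074) = 0.2780
Sum ≈ 1.7285 → 1.728 bits.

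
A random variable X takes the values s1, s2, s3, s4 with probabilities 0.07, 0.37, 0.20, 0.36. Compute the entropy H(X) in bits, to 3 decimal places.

H = −Σ pᵢ log₂ pᵢ.
−0.07·log₂(0.07) = 0.2686
−0.37·log₂(0.37) = 0.5307
−0.20·log₂(0.20) = 0.4644
−0.36·log₂(0.36) = 0.5306
Sum ≈ 1.7943 → 1.794 bits.

1.794 bits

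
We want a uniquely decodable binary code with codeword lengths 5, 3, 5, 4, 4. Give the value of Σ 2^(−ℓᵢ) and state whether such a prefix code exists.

0.3125; yes

With common denominator 2^5 = 32: Σ 2^(−ℓᵢ) = 1/32 + 4/32 + 1/32 + 2/32 + 2/32 = 10/32 = 0.3125.
Kraft's inequality requires Σ ≤ 1; here Σ = 0.3125 ≤ 1, so such a prefix code exists.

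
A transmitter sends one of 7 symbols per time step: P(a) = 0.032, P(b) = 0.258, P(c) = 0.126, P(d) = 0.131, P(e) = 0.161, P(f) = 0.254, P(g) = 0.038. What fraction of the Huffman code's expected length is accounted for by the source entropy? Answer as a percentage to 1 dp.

Entropy H = −Σ p log₂ p ≈ 2.5295 bits.
Huffman merges: 4/125+19/500→7/100; 7/100+63/500→49/250; 131/1000+161/1000→73/250; 49/250+127/500→9/20; 129/500+73/250→11/20; 9/20+11/20→1. L = 1279/500 ≈ 2.5580.
Efficiency = H/L = 2.5295/2.5580 = 98.9%.

98.9%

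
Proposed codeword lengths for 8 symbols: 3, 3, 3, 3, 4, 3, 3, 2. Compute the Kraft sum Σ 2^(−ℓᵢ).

With common denominator 2^4 = 16: Σ 2^(−ℓᵢ) = 2/16 + 2/16 + 2/16 + 2/16 + 1/16 + 2/16 + 2/16 + 4/16 = 17/16 = 1.0625.

1.0625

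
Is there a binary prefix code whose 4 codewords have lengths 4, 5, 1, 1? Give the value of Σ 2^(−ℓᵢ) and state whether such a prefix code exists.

1.09375; no

With common denominator 2^5 = 32: Σ 2^(−ℓᵢ) = 2/32 + 1/32 + 16/32 + 16/32 = 35/32 = 1.09375.
Kraft's inequality requires Σ ≤ 1; here Σ = 1.09375 > 1, so no such prefix code exists.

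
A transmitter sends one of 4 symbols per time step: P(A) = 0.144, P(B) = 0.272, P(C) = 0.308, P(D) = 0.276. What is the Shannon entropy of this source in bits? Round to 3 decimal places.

H = −Σ pᵢ log₂ pᵢ.
−0.144·log₂(0.144) = 0.4026
−0.272·log₂(0.272) = 0.5109
−0.308·log₂(0.308) = 0.5233
−0.276·log₂(0.276) = 0.5126
Sum ≈ 1.9494 → 1.949 bits.

1.949 bits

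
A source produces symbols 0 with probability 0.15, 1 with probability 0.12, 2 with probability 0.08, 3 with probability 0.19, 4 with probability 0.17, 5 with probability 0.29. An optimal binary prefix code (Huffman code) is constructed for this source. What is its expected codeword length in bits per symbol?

2.52 bits/symbol

Repeatedly combine the two least-probable nodes; the expected code length is the sum of the merged weights.
merge 2/25 + 3/25 → 1/5
merge 3/20 + 17/100 → 8/25
merge 19/100 + 1/5 → 39/100
merge 29/100 + 8/25 → 61/100
merge 39/100 + 61/100 → 1
L = 1/5 + 8/25 + 39/100 + 61/100 + 1 = 63/25 = 2.52 bits/symbol.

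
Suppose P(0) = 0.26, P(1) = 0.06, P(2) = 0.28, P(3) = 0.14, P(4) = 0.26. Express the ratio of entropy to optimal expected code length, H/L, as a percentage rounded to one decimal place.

Entropy H = −Σ p log₂ p ≈ 2.1654 bits.
Huffman merges: 3/50+7/50→1/5; 1/5+13/50→23/50; 13/50+7/25→27/50; 23/50+27/50→1. L = 11/5 ≈ 2.2000.
Efficiency = H/L = 2.1654/2.2000 = 98.4%.

98.4%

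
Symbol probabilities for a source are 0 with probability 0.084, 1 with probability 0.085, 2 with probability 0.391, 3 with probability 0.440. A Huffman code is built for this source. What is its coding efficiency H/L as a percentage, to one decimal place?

Entropy H = −Σ p log₂ p ≈ 1.6533 bits.
Huffman merges: 21/250+17/200→169/1000; 169/1000+391/1000→14/25; 11/25+14/25→1. L = 1729/1000 ≈ 1.7290.
Efficiency = H/L = 1.6533/1.7290 = 95.6%.

95.6%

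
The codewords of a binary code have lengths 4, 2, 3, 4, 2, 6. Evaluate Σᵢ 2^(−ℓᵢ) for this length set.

0.765625

With common denominator 2^6 = 64: Σ 2^(−ℓᵢ) = 4/64 + 16/64 + 8/64 + 4/64 + 16/64 + 1/64 = 49/64 = 0.765625.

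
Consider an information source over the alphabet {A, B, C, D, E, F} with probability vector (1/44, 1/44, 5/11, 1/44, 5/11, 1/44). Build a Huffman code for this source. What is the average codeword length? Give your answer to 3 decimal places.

1.727 bits/symbol

Repeatedly combine the two least-probable nodes; the expected code length is the sum of the merged weights.
merge 1/44 + 1/44 → 1/22
merge 1/44 + 1/44 → 1/22
merge 1/22 + 1/22 → 1/11
merge 1/11 + 5/11 → 6/11
merge 5/11 + 6/11 → 1
L = 1/22 + 1/22 + 1/11 + 6/11 + 1 = 19/11 ≈ 1.727 bits/symbol.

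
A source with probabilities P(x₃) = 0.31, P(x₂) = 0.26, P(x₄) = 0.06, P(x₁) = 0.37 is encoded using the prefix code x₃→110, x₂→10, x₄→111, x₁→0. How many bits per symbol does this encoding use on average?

2 bits/symbol

L̄ = Σ pᵢ·ℓᵢ = 0.31·3 + 0.26·2 + 0.06·3 + 0.37·1 = 2 bits/symbol.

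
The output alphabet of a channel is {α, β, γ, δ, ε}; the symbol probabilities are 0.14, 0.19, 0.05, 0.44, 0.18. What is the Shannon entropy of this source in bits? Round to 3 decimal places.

H = −Σ pᵢ log₂ pᵢ.
−0.14·log₂(0.14) = 0.3971
−0.19·log₂(0.19) = 0.4552
−0.05·log₂(0.05) = 0.2161
−0.44·log₂(0.44) = 0.5211
−0.18·log₂(0.18) = 0.4453
Sum ≈ 2.0349 → 2.035 bits.

2.035 bits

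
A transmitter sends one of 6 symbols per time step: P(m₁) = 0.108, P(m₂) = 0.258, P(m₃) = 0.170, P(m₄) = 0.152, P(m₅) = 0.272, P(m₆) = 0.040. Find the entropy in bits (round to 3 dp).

2.395 bits

H = −Σ pᵢ log₂ pᵢ.
−0.108·log₂(0.108) = 0.3468
−0.258·log₂(0.258) = 0.5043
−0.170·log₂(0.170) = 0.4346
−0.152·log₂(0.152) = 0.4131
−0.272·log₂(0.272) = 0.5109
−0.040·log₂(0.040) = 0.1858
Sum ≈ 2.3954 → 2.395 bits.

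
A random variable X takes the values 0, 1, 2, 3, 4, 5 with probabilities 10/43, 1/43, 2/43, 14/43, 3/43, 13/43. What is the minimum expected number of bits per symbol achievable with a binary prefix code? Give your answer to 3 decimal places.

2.209 bits/symbol

Repeatedly combine the two least-probable nodes; the expected code length is the sum of the merged weights.
merge 1/43 + 2/43 → 3/43
merge 3/43 + 3/43 → 6/43
merge 6/43 + 10/43 → 16/43
merge 13/43 + 14/43 → 27/43
merge 16/43 + 27/43 → 1
L = 3/43 + 6/43 + 16/43 + 27/43 + 1 = 95/43 ≈ 2.209 bits/symbol.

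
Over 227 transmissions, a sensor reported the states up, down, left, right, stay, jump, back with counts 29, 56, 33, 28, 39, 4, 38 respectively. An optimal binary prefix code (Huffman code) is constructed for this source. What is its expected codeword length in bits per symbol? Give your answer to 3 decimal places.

Probabilities are the counts divided by 227.
Repeatedly combine the two least-probable nodes; the expected code length is the sum of the merged weights.
merge 4/227 + 28/227 → 32/227
merge 29/227 + 32/227 → 61/227
merge 33/227 + 38/227 → 71/227
merge 39/227 + 56/227 → 95/227
merge 61/227 + 71/227 → 132/227
merge 95/227 + 132/227 → 1
L = 32/227 + 61/227 + 71/227 + 95/227 + 132/227 + 1 = 618/227 ≈ 2.722 bits/symbol.

2.722 bits/symbol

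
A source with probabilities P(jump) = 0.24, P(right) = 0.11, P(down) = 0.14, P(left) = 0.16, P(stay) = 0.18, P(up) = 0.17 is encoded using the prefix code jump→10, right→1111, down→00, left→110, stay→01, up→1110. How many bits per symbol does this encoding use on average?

L̄ = Σ pᵢ·ℓᵢ = 0.24·2 + 0.11·4 + 0.14·2 + 0.16·3 + 0.18·2 + 0.17·4 = 2.72 bits/symbol.

2.72 bits/symbol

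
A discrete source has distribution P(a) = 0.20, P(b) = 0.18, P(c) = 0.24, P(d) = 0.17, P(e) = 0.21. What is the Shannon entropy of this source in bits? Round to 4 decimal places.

2.3112 bits

H = −Σ pᵢ log₂ pᵢ.
−0.20·log₂(0.20) = 0.4644
−0.18·log₂(0.18) = 0.4453
−0.24·log₂(0.24) = 0.4941
−0.17·log₂(0.17) = 0.4346
−0.21·log₂(0.21) = 0.4728
Sum ≈ 2.3112 → 2.3112 bits.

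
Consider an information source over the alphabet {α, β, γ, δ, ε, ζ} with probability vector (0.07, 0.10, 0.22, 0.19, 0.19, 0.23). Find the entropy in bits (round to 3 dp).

2.479 bits

H = −Σ pᵢ log₂ pᵢ.
−0.07·log₂(0.07) = 0.2686
−0.10·log₂(0.10) = 0.3322
−0.22·log₂(0.22) = 0.4806
−0.19·log₂(0.19) = 0.4552
−0.19·log₂(0.19) = 0.4552
−0.23·log₂(0.23) = 0.4877
Sum ≈ 2.4794 → 2.479 bits.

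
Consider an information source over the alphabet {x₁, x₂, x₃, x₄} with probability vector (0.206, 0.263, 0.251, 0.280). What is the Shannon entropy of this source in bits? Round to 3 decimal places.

1.991 bits

H = −Σ pᵢ log₂ pᵢ.
−0.206·log₂(0.206) = 0.4695
−0.263·log₂(0.263) = 0.5068
−0.251·log₂(0.251) = 0.5006
−0.280·log₂(0.280) = 0.5142
Sum ≈ 1.9911 → 1.991 bits.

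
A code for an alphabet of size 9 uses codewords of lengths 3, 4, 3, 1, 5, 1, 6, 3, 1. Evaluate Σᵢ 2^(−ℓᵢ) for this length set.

With common denominator 2^6 = 64: Σ 2^(−ℓᵢ) = 8/64 + 4/64 + 8/64 + 32/64 + 2/64 + 32/64 + 1/64 + 8/64 + 32/64 = 127/64 = 1.984375.

1.984375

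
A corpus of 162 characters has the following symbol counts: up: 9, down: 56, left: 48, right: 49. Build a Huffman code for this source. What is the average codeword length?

2 bits/symbol

Probabilities are the counts divided by 162.
Repeatedly combine the two least-probable nodes; the expected code length is the sum of the merged weights.
merge 1/18 + 8/27 → 19/54
merge 49/162 + 28/81 → 35/54
merge 19/54 + 35/54 → 1
L = 19/54 + 35/54 + 1 = 2 bits/symbol.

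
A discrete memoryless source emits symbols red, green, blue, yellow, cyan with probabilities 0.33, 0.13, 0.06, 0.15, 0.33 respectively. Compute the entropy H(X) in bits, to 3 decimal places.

2.092 bits

H = −Σ pᵢ log₂ pᵢ.
−0.33·log₂(0.33) = 0.5278
−0.13·log₂(0.13) = 0.3826
−0.06·log₂(0.06) = 0.2435
−0.15·log₂(0.15) = 0.4105
−0.33·log₂(0.33) = 0.5278
Sum ≈ 2.0924 → 2.092 bits.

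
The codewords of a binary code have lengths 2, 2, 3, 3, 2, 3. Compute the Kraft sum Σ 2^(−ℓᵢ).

With common denominator 2^3 = 8: Σ 2^(−ℓᵢ) = 2/8 + 2/8 + 1/8 + 1/8 + 2/8 + 1/8 = 9/8 = 1.125.

1.125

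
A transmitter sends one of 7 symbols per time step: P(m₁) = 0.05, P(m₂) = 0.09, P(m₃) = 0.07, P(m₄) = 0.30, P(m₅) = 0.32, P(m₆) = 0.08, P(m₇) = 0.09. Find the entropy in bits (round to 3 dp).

H = −Σ pᵢ log₂ pᵢ.
−0.05·log₂(0.05) = 0.2161
−0.09·log₂(0.09) = 0.3127
−0.07·log₂(0.07) = 0.2686
−0.30·log₂(0.30) = 0.5211
−0.32·log₂(0.32) = 0.5260
−0.08·log₂(0.08) = 0.2915
−0.09·log₂(0.09) = 0.3127
Sum ≈ 2.4486 → 2.449 bits.

2.449 bits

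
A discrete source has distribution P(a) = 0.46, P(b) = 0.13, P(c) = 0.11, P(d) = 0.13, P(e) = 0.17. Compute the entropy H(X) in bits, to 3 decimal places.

2.065 bits

H = −Σ pᵢ log₂ pᵢ.
−0.46·log₂(0.46) = 0.5153
−0.13·log₂(0.13) = 0.3826
−0.11·log₂(0.11) = 0.3503
−0.13·log₂(0.13) = 0.3826
−0.17·log₂(0.17) = 0.4346
Sum ≈ 2.0655 → 2.065 bits.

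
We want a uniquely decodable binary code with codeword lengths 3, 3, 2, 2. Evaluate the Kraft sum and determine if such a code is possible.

0.75; yes

With common denominator 2^3 = 8: Σ 2^(−ℓᵢ) = 1/8 + 1/8 + 2/8 + 2/8 = 6/8 = 0.75.
Kraft's inequality requires Σ ≤ 1; here Σ = 0.75 ≤ 1, so such a prefix code exists.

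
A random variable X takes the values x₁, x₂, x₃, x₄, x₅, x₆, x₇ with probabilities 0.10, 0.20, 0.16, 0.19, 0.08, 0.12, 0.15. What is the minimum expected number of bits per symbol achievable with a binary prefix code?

2.79 bits/symbol

Repeatedly combine the two least-probable nodes; the expected code length is the sum of the merged weights.
merge 2/25 + 1/10 → 9/50
merge 3/25 + 3/20 → 27/100
merge 4/25 + 9/50 → 17/50
merge 19/100 + 1/5 → 39/100
merge 27/100 + 17/50 → 61/100
merge 39/100 + 61/100 → 1
L = 9/50 + 27/100 + 17/50 + 39/100 + 61/100 + 1 = 279/100 = 2.79 bits/symbol.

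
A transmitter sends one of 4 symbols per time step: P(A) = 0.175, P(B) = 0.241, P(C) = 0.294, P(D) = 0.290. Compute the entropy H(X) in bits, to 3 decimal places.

1.972 bits

H = −Σ pᵢ log₂ pᵢ.
−0.175·log₂(0.175) = 0.4401
−0.241·log₂(0.241) = 0.4947
−0.294·log₂(0.294) = 0.5192
−0.290·log₂(0.290) = 0.5179
Sum ≈ 1.9719 → 1.972 bits.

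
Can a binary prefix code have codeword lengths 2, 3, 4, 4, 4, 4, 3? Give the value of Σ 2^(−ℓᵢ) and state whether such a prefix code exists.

With common denominator 2^4 = 16: Σ 2^(−ℓᵢ) = 4/16 + 2/16 + 1/16 + 1/16 + 1/16 + 1/16 + 2/16 = 12/16 = 0.75.
Kraft's inequality requires Σ ≤ 1; here Σ = 0.75 ≤ 1, so such a prefix code exists.

0.75; yes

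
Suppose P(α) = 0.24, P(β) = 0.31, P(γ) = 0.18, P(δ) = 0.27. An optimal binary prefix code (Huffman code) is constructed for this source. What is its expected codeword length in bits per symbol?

Repeatedly combine the two least-probable nodes; the expected code length is the sum of the merged weights.
merge 9/50 + 6/25 → 21/50
merge 27/100 + 31/100 → 29/50
merge 21/50 + 29/50 → 1
L = 21/50 + 29/50 + 1 = 2 bits/symbol.

2 bits/symbol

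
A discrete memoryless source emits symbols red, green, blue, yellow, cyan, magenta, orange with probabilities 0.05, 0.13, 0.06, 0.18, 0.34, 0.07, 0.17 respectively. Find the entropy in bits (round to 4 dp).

H = −Σ pᵢ log₂ pᵢ.
−0.05·log₂(0.05) = 0.2161
−0.13·log₂(0.13) = 0.3826
−0.06·log₂(0.06) = 0.2435
−0.18·log₂(0.18) = 0.4453
−0.34·log₂(0.34) = 0.5292
−0.07·log₂(0.07) = 0.2686
−0.17·log₂(0.17) = 0.4346
Sum ≈ 2.5199 → 2.5199 bits.

2.5199 bits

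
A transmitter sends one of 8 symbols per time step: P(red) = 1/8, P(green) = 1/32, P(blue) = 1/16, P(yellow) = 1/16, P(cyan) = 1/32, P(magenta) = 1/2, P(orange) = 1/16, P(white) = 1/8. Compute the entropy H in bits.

Each probability is a power of 1/2, so log₂(1/p) is an integer.
H = Σ p·log₂(1/p) = 1/8·3 + 1/32·5 + 1/16·4 + 1/16·4 + 1/32·5 + 1/2·1 + 1/16·4 + 1/8·3 = 2.3125 bits.

2.3125 bits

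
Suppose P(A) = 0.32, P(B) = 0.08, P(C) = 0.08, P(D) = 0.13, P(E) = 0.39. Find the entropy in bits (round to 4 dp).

H = −Σ pᵢ log₂ pᵢ.
−0.32·log₂(0.32) = 0.5260
−0.08·log₂(0.08) = 0.2915
−0.08·log₂(0.08) = 0.2915
−0.13·log₂(0.13) = 0.3826
−0.39·log₂(0.39) = 0.5298
Sum ≈ 2.0215 → 2.0215 bits.

2.0215 bits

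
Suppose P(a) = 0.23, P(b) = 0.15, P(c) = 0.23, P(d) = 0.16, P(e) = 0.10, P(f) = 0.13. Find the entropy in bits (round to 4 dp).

H = −Σ pᵢ log₂ pᵢ.
−0.23·log₂(0.23) = 0.4877
−0.15·log₂(0.15) = 0.4105
−0.23·log₂(0.23) = 0.4877
−0.16·log₂(0.16) = 0.4230
−0.10·log₂(0.10) = 0.3322
−0.13·log₂(0.13) = 0.3826
Sum ≈ 2.5237 → 2.5237 bits.

2.5237 bits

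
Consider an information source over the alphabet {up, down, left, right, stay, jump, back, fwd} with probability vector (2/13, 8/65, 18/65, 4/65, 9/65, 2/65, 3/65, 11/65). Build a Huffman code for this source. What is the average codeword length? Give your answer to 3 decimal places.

2.769 bits/symbol

Repeatedly combine the two least-probable nodes; the expected code length is the sum of the merged weights.
merge 2/65 + 3/65 → 1/13
merge 4/65 + 1/13 → 9/65
merge 8/65 + 9/65 → 17/65
merge 9/65 + 2/13 → 19/65
merge 11/65 + 17/65 → 28/65
merge 18/65 + 19/65 → 37/65
merge 28/65 + 37/65 → 1
L = 1/13 + 9/65 + 17/65 + 19/65 + 28/65 + 37/65 + 1 = 36/13 ≈ 2.769 bits/symbol.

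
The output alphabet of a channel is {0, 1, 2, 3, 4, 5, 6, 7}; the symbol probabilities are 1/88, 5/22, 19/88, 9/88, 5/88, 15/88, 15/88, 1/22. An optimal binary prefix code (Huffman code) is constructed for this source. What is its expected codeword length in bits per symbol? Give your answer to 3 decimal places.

Repeatedly combine the two least-probable nodes; the expected code length is the sum of the merged weights.
merge 1/88 + 1/22 → 5/88
merge 5/88 + 5/88 → 5/44
merge 9/88 + 5/44 → 19/88
merge 15/88 + 15/88 → 15/44
merge 19/88 + 19/88 → 19/44
merge 5/22 + 15/44 → 25/44
merge 19/44 + 25/44 → 1
L = 5/88 + 5/44 + 19/88 + 15/44 + 19/44 + 25/44 + 1 = 30/11 ≈ 2.727 bits/symbol.

2.727 bits/symbol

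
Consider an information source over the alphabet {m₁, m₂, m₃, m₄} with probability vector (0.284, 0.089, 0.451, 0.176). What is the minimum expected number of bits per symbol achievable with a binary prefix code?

Repeatedly combine the two least-probable nodes; the expected code length is the sum of the merged weights.
merge 89/1000 + 22/125 → 53/200
merge 53/200 + 71/250 → 549/1000
merge 451/1000 + 549/1000 → 1
L = 53/200 + 549/1000 + 1 = 907/500 = 1.814 bits/symbol.

1.814 bits/symbol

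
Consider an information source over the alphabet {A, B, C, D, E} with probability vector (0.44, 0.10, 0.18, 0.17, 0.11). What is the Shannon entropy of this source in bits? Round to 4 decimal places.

2.0835 bits

H = −Σ pᵢ log₂ pᵢ.
−0.44·log₂(0.44) = 0.5211
−0.10·log₂(0.10) = 0.3322
−0.18·log₂(0.18) = 0.4453
−0.17·log₂(0.17) = 0.4346
−0.11·log₂(0.11) = 0.3503
Sum ≈ 2.0835 → 2.0835 bits.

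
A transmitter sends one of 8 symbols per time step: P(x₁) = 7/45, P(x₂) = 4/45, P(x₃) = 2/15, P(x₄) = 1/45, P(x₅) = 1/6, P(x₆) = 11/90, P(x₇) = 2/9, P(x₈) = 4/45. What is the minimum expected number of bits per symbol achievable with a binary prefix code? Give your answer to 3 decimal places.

Repeatedly combine the two least-probable nodes; the expected code length is the sum of the merged weights.
merge 1/45 + 4/45 → 1/9
merge 4/45 + 1/9 → 1/5
merge 11/90 + 2/15 → 23/90
merge 7/45 + 1/6 → 29/90
merge 1/5 + 2/9 → 19/45
merge 23/90 + 29/90 → 26/45
merge 19/45 + 26/45 → 1
L = 1/9 + 1/5 + 23/90 + 29/90 + 19/45 + 26/45 + 1 = 26/9 ≈ 2.889 bits/symbol.

2.889 bits/symbol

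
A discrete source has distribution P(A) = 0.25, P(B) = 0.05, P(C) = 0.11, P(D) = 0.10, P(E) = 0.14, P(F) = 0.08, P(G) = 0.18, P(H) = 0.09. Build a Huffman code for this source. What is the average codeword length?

2.88 bits/symbol

Repeatedly combine the two least-probable nodes; the expected code length is the sum of the merged weights.
merge 1/20 + 2/25 → 13/100
merge 9/100 + 1/10 → 19/100
merge 11/100 + 13/100 → 6/25
merge 7/50 + 9/50 → 8/25
merge 19/100 + 6/25 → 43/100
merge 1/4 + 8/25 → 57/100
merge 43/100 + 57/100 → 1
L = 13/100 + 19/100 + 6/25 + 8/25 + 43/100 + 57/100 + 1 = 72/25 = 2.88 bits/symbol.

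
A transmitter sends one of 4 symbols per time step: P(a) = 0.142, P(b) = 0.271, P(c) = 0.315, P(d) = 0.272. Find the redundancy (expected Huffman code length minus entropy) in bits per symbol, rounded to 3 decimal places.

Entropy H = −Σ p log₂ p ≈ 1.9462 bits.
Huffman merges: 71/500+271/1000→413/1000; 34/125+63/200→587/1000; 413/1000+587/1000→1. L = 2 ≈ 2.0000.
L − H = 2.0000 − 1.9462 = 0.054 bits.

0.054 bits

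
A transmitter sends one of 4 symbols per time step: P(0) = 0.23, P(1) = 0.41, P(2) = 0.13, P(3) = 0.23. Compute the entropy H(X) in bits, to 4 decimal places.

1.8854 bits

H = −Σ pᵢ log₂ pᵢ.
−0.23·log₂(0.23) = 0.4877
−0.41·log₂(0.41) = 0.5274
−0.13·log₂(0.13) = 0.3826
−0.23·log₂(0.23) = 0.4877
Sum ≈ 1.8854 → 1.8854 bits.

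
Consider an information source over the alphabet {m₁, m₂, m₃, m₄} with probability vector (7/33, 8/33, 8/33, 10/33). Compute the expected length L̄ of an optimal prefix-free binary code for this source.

Repeatedly combine the two least-probable nodes; the expected code length is the sum of the merged weights.
merge 7/33 + 8/33 → 5/11
merge 8/33 + 10/33 → 6/11
merge 5/11 + 6/11 → 1
L = 5/11 + 6/11 + 1 = 2 bits/symbol.

2 bits/symbol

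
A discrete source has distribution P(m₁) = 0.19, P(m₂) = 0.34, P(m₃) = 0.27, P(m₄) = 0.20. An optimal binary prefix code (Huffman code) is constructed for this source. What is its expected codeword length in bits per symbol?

Repeatedly combine the two least-probable nodes; the expected code length is the sum of the merged weights.
merge 19/100 + 1/5 → 39/100
merge 27/100 + 17/50 → 61/100
merge 39/100 + 61/100 → 1
L = 39/100 + 61/100 + 1 = 2 bits/symbol.

2 bits/symbol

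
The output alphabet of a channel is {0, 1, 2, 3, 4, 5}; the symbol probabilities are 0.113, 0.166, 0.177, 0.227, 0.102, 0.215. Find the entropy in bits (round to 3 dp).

2.526 bits

H = −Σ pᵢ log₂ pᵢ.
−0.113·log₂(0.113) = 0.3555
−0.166·log₂(0.166) = 0.4301
−0.177·log₂(0.177) = 0.4422
−0.227·log₂(0.227) = 0.4856
−0.102·log₂(0.102) = 0.3359
−0.215·log₂(0.215) = 0.4768
Sum ≈ 2.5260 → 2.526 bits.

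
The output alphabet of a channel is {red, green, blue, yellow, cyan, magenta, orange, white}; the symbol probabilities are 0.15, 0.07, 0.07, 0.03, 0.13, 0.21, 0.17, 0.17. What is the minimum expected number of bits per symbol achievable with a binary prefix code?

2.89 bits/symbol

Repeatedly combine the two least-probable nodes; the expected code length is the sum of the merged weights.
merge 3/100 + 7/100 → 1/10
merge 7/100 + 1/10 → 17/100
merge 13/100 + 3/20 → 7/25
merge 17/100 + 17/100 → 17/50
merge 17/100 + 21/100 → 19/50
merge 7/25 + 17/50 → 31/50
merge 19/50 + 31/50 → 1
L = 1/10 + 17/100 + 7/25 + 17/50 + 19/50 + 31/50 + 1 = 289/100 = 2.89 bits/symbol.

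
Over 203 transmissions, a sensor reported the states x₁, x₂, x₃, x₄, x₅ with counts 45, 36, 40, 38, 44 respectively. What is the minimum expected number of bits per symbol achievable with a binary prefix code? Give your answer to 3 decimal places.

2.365 bits/symbol

Probabilities are the counts divided by 203.
Repeatedly combine the two least-probable nodes; the expected code length is the sum of the merged weights.
merge 36/203 + 38/203 → 74/203
merge 40/203 + 44/203 → 12/29
merge 45/203 + 74/203 → 17/29
merge 12/29 + 17/29 → 1
L = 74/203 + 12/29 + 17/29 + 1 = 480/203 ≈ 2.365 bits/symbol.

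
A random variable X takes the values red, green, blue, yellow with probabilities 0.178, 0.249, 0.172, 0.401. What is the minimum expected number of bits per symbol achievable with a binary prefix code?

Repeatedly combine the two least-probable nodes; the expected code length is the sum of the merged weights.
merge 43/250 + 89/500 → 7/20
merge 249/1000 + 7/20 → 599/1000
merge 401/1000 + 599/1000 → 1
L = 7/20 + 599/1000 + 1 = 1949/1000 = 1.949 bits/symbol.

1.949 bits/symbol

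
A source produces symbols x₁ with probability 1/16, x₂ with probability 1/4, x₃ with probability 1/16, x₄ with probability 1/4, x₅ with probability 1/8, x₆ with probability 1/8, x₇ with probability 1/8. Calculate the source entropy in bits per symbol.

Each probability is a power of 1/2, so log₂(1/p) is an integer.
H = Σ p·log₂(1/p) = 1/16·4 + 1/4·2 + 1/16·4 + 1/4·2 + 1/8·3 + 1/8·3 + 1/8·3 = 2.625 bits.

2.625 bits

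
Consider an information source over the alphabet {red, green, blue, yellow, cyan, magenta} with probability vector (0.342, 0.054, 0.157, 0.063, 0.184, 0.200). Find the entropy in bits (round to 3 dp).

H = −Σ pᵢ log₂ pᵢ.
−0.342·log₂(0.342) = 0.5294
−0.054·log₂(0.054) = 0.2274
−0.157·log₂(0.157) = 0.4194
−0.063·log₂(0.063) = 0.2513
−0.184·log₂(0.184) = 0.4494
−0.200·log₂(0.200) = 0.4644
Sum ≈ 2.3412 → 2.341 bits.

2.341 bits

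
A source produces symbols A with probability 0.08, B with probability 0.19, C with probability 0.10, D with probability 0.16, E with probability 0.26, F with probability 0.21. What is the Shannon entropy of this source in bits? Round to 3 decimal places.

2.480 bits

H = −Σ pᵢ log₂ pᵢ.
−0.08·log₂(0.08) = 0.2915
−0.19·log₂(0.19) = 0.4552
−0.10·log₂(0.10) = 0.3322
−0.16·log₂(0.16) = 0.4230
−0.26·log₂(0.26) = 0.5053
−0.21·log₂(0.21) = 0.4728
Sum ≈ 2.4801 → 2.480 bits.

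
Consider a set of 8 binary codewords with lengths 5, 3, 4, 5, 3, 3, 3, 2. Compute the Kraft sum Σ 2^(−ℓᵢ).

With common denominator 2^5 = 32: Σ 2^(−ℓᵢ) = 1/32 + 4/32 + 2/32 + 1/32 + 4/32 + 4/32 + 4/32 + 8/32 = 28/32 = 0.875.

0.875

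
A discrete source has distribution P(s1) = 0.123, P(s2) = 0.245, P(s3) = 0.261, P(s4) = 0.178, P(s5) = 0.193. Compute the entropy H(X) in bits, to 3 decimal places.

2.276 bits

H = −Σ pᵢ log₂ pᵢ.
−0.123·log₂(0.123) = 0.3719
−0.245·log₂(0.245) = 0.4971
−0.261·log₂(0.261) = 0.5058
−0.178·log₂(0.178) = 0.4432
−0.193·log₂(0.193) = 0.4581
Sum ≈ 2.2761 → 2.276 bits.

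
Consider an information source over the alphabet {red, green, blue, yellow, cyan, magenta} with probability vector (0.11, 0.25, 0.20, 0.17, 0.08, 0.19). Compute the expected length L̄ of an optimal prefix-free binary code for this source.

Repeatedly combine the two least-probable nodes; the expected code length is the sum of the merged weights.
merge 2/25 + 11/100 → 19/100
merge 17/100 + 19/100 → 9/25
merge 19/100 + 1/5 → 39/100
merge 1/4 + 9/25 → 61/100
merge 39/100 + 61/100 → 1
L = 19/100 + 9/25 + 39/100 + 61/100 + 1 = 51/20 = 2.55 bits/symbol.

2.55 bits/symbol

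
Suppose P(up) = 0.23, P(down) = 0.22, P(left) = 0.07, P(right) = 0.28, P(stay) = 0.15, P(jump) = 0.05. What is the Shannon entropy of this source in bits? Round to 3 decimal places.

2.378 bits

H = −Σ pᵢ log₂ pᵢ.
−0.23·log₂(0.23) = 0.4877
−0.22·log₂(0.22) = 0.4806
−0.07·log₂(0.07) = 0.2686
−0.28·log₂(0.28) = 0.5142
−0.15·log₂(0.15) = 0.4105
−0.05·log₂(0.05) = 0.2161
Sum ≈ 2.3777 → 2.378 bits.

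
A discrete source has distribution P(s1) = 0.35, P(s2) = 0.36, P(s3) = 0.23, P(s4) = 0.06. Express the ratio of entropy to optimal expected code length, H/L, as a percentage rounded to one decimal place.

Entropy H = −Σ p log₂ p ≈ 1.7919 bits.
Huffman merges: 3/50+23/100→29/100; 29/100+7/20→16/25; 9/25+16/25→1. L = 193/100 ≈ 1.9300.
Efficiency = H/L = 1.7919/1.9300 = 92.8%.

92.8%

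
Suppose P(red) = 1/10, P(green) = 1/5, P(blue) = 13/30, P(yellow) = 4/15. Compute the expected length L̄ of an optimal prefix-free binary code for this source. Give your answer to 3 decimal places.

1.867 bits/symbol

Repeatedly combine the two least-probable nodes; the expected code length is the sum of the merged weights.
merge 1/10 + 1/5 → 3/10
merge 4/15 + 3/10 → 17/30
merge 13/30 + 17/30 → 1
L = 3/10 + 17/30 + 1 = 28/15 ≈ 1.867 bits/symbol.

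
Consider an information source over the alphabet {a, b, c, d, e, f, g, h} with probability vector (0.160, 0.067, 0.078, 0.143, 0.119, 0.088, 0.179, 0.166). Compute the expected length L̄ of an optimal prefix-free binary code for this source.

2.966 bits/symbol

Repeatedly combine the two least-probable nodes; the expected code length is the sum of the merged weights.
merge 67/1000 + 39/500 → 29/200
merge 11/125 + 119/1000 → 207/1000
merge 143/1000 + 29/200 → 36/125
merge 4/25 + 83/500 → 163/500
merge 179/1000 + 207/1000 → 193/500
merge 36/125 + 163/500 → 307/500
merge 193/500 + 307/500 → 1
L = 29/200 + 207/1000 + 36/125 + 163/500 + 193/500 + 307/500 + 1 = 1483/500 = 2.966 bits/symbol.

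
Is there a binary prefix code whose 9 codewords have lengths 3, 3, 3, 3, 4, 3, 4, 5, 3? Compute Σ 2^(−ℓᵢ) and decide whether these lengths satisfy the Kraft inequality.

0.90625; yes

With common denominator 2^5 = 32: Σ 2^(−ℓᵢ) = 4/32 + 4/32 + 4/32 + 4/32 + 2/32 + 4/32 + 2/32 + 1/32 + 4/32 = 29/32 = 0.90625.
Kraft's inequality requires Σ ≤ 1; here Σ = 0.90625 ≤ 1, so such a prefix code exists.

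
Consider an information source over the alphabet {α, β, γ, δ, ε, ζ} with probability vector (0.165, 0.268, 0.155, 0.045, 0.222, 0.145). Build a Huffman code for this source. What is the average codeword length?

2.51 bits/symbol

Repeatedly combine the two least-probable nodes; the expected code length is the sum of the merged weights.
merge 9/200 + 29/200 → 19/100
merge 31/200 + 33/200 → 8/25
merge 19/100 + 111/500 → 103/250
merge 67/250 + 8/25 → 147/250
merge 103/250 + 147/250 → 1
L = 19/100 + 8/25 + 103/250 + 147/250 + 1 = 251/100 = 2.51 bits/symbol.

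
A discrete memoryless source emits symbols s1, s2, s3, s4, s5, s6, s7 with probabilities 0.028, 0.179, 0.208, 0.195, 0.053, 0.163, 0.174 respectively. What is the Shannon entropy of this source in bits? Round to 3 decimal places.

H = −Σ pᵢ log₂ pᵢ.
−0.028·log₂(0.028) = 0.1444
−0.179·log₂(0.179) = 0.4443
−0.208·log₂(0.208) = 0.4712
−0.195·log₂(0.195) = 0.4599
−0.053·log₂(0.053) = 0.2246
−0.163·log₂(0.163) = 0.4266
−0.174·log₂(0.174) = 0.4390
Sum ≈ 2.6100 → 2.610 bits.

2.610 bits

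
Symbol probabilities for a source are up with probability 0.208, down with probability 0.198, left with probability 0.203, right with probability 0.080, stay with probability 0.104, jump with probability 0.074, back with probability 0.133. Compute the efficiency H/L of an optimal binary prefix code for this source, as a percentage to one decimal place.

Entropy H = −Σ p log₂ p ≈ 2.6970 bits.
Huffman merges: 37/500+2/25→77/500; 13/125+133/1000→237/1000; 77/500+99/500→44/125; 203/1000+26/125→411/1000; 237/1000+44/125→589/1000; 411/1000+589/1000→1. L = 2743/1000 ≈ 2.7430.
Efficiency = H/L = 2.6970/2.7430 = 98.3%.

98.3%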